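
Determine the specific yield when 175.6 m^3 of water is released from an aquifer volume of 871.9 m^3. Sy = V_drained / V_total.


Specific yield Sy = Volume drained / Total volume.
Sy = 175.6 / 871.9
   = 0.2014.

0.2014


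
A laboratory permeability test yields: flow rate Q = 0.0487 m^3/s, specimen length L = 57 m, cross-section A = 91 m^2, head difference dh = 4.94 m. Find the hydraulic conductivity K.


From K = Q*L / (A*dh):
Numerator: Q*L = 0.0487 * 57 = 2.7759.
Denominator: A*dh = 91 * 4.94 = 449.54.
K = 2.7759 / 449.54 = 0.006175 m/s.

0.006175


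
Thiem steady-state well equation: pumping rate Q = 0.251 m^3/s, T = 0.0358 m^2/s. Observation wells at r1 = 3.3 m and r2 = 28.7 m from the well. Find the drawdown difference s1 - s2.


Thiem equation: s1 - s2 = Q/(2*pi*T) * ln(r2/r1).
ln(r2/r1) = ln(28.7/3.3) = 2.163.
Q/(2*pi*T) = 0.251 / (2*pi*0.0358) = 0.251 / 0.2249 = 1.1159.
s1 - s2 = 1.1159 * 2.163 = 2.4136 m.

2.4136


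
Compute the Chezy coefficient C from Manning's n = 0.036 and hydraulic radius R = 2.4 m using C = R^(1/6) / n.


The Chezy coefficient relates to Manning's n through C = R^(1/6) / n.
R^(1/6) = 2.4^(1/6) = 1.157094.
C = 1.157094 / 0.036 = 32.14 m^(1/2)/s.

32.14


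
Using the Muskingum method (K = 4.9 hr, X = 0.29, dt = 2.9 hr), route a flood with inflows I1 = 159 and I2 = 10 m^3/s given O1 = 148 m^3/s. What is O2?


Muskingum coefficients:
denom = 2*K*(1-X) + dt = 2*4.9*(1-0.29) + 2.9 = 9.858.
C0 = (dt - 2*K*X)/denom = (2.9 - 2*4.9*0.29)/9.858 = 0.0059.
C1 = (dt + 2*K*X)/denom = (2.9 + 2*4.9*0.29)/9.858 = 0.5825.
C2 = (2*K*(1-X) - dt)/denom = 0.4116.
O2 = C0*I2 + C1*I1 + C2*O1
   = 0.0059*10 + 0.5825*159 + 0.4116*148
   = 153.6 m^3/s.

153.6


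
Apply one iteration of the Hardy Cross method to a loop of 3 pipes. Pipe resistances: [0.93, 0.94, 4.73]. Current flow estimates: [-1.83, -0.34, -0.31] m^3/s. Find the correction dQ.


Numerator terms (r*Q*|Q|): 0.93*-1.83*|-1.83| = -3.1145; 0.94*-0.34*|-0.34| = -0.1087; 4.73*-0.31*|-0.31| = -0.4546.
Sum of numerator = -3.6777.
Denominator terms (r*|Q|): 0.93*|-1.83| = 1.7019; 0.94*|-0.34| = 0.3196; 4.73*|-0.31| = 1.4663.
2 * sum of denominator = 2 * 3.4878 = 6.9756.
dQ = --3.6777 / 6.9756 = 0.5272 m^3/s.

0.5272


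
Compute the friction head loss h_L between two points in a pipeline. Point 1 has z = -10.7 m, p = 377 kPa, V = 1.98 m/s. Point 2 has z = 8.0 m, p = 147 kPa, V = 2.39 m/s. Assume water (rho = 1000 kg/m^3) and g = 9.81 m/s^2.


Total head at each section: H = z + p/(rho*g) + V^2/(2g).
H1 = -10.7 + 377*1000/(1000*9.81) + 1.98^2/(2*9.81)
   = -10.7 + 38.43 + 0.1998
   = 27.93 m.
H2 = 8.0 + 147*1000/(1000*9.81) + 2.39^2/(2*9.81)
   = 8.0 + 14.985 + 0.2911
   = 23.276 m.
h_L = H1 - H2 = 27.93 - 23.276 = 4.654 m.

4.654


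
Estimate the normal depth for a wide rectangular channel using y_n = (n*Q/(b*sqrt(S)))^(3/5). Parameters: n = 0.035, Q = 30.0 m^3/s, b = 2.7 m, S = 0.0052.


We use the wide-channel approximation y_n = (n*Q/(b*sqrt(S)))^(3/5).
sqrt(S) = sqrt(0.0052) = 0.072111.
Numerator: n*Q = 0.035 * 30.0 = 1.05.
Denominator: b*sqrt(S) = 2.7 * 0.072111 = 0.1947.
arg = 5.3929.
y_n = 5.3929^(3/5) = 2.7485 m.

2.7485


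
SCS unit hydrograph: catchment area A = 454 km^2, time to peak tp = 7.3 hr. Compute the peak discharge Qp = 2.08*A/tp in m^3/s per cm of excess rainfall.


SCS formula: Qp = 2.08 * A / tp.
Qp = 2.08 * 454 / 7.3
   = 944.32 / 7.3
   = 129.36 m^3/s per cm.

129.36


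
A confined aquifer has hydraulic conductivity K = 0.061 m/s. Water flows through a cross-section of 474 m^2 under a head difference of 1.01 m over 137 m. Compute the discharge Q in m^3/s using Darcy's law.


Darcy's law: Q = K * A * i, where i = dh/L.
Hydraulic gradient i = 1.01 / 137 = 0.007372.
Q = 0.061 * 474 * 0.007372
  = 0.2132 m^3/s.

0.2132


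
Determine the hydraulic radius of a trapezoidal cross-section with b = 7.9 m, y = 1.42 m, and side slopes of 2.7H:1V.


For a trapezoidal section with side slope z:
A = (b + z*y)*y = (7.9 + 2.7*1.42)*1.42 = 16.662 m^2.
P = b + 2*y*sqrt(1 + z^2) = 7.9 + 2*1.42*sqrt(1 + 2.7^2) = 16.077 m.
R = A/P = 16.662 / 16.077 = 1.0364 m.

1.0364


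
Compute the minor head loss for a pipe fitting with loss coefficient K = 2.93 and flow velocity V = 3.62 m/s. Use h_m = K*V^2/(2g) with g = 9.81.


Minor loss formula: h_m = K * V^2/(2g).
V^2 = 3.62^2 = 13.1044.
V^2/(2g) = 13.1044 / 19.62 = 0.6679 m.
h_m = 2.93 * 0.6679 = 1.957 m.

1.957


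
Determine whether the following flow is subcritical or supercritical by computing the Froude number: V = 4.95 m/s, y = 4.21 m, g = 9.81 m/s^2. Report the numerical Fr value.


The Froude number is defined as Fr = V / sqrt(g*y).
g*y = 9.81 * 4.21 = 41.3001.
sqrt(g*y) = sqrt(41.3001) = 6.4265.
Fr = 4.95 / 6.4265 = 0.7702.
Since Fr < 1, the flow is subcritical.

0.7702


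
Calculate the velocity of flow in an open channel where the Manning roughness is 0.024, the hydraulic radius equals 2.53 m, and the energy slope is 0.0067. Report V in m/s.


Manning's equation gives V = (1/n) * R^(2/3) * S^(1/2).
First, compute R^(2/3) = 2.53^(2/3) = 1.8567.
Next, S^(1/2) = 0.0067^(1/2) = 0.081854.
Then 1/n = 1/0.024 = 41.67.
V = 41.67 * 1.8567 * 0.081854 = 6.3325 m/s.

6.3325


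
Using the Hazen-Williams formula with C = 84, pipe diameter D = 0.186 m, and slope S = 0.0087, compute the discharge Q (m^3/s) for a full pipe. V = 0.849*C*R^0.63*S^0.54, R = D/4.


For a full circular pipe, R = D/4 = 0.186/4 = 0.0465 m.
V = 0.849 * 84 * 0.0465^0.63 * 0.0087^0.54
  = 0.849 * 84 * 0.144709 * 0.077151
  = 0.7962 m/s.
Pipe area A = pi*D^2/4 = pi*0.186^2/4 = 0.0272 m^2.
Q = A * V = 0.0272 * 0.7962 = 0.0216 m^3/s.

0.0216


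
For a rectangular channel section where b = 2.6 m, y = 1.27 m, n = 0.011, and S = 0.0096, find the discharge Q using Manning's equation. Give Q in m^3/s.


For a rectangular channel, the cross-sectional area A = b * y = 2.6 * 1.27 = 3.3 m^2.
The wetted perimeter P = b + 2y = 2.6 + 2*1.27 = 5.14 m.
Hydraulic radius R = A/P = 3.3/5.14 = 0.6424 m.
Velocity V = (1/n)*R^(2/3)*S^(1/2) = (1/0.011)*0.6424^(2/3)*0.0096^(1/2) = 6.6316 m/s.
Discharge Q = A * V = 3.3 * 6.6316 = 21.898 m^3/s.

21.898


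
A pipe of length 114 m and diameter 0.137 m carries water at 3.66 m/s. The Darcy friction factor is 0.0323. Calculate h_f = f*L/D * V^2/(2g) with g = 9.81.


Darcy-Weisbach equation: h_f = f * (L/D) * V^2/(2g).
f * L/D = 0.0323 * 114/0.137 = 26.8774.
V^2/(2g) = 3.66^2 / (2*9.81) = 13.3956 / 19.62 = 0.6828 m.
h_f = 26.8774 * 0.6828 = 18.351 m.

18.351


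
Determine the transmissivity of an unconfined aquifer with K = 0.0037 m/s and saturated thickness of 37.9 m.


Transmissivity is defined as T = K * h.
T = 0.0037 * 37.9
  = 0.1402 m^2/s.

0.1402


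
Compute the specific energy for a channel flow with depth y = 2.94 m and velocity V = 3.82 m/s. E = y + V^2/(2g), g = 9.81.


Specific energy E = y + V^2/(2g).
Velocity head = V^2/(2g) = 3.82^2 / (2*9.81) = 14.5924 / 19.62 = 0.7438 m.
E = 2.94 + 0.7438 = 3.6838 m.

3.6838


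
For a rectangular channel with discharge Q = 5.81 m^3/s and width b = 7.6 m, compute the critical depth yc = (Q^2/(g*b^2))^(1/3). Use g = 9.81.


Using yc = (Q^2 / (g * b^2))^(1/3):
Q^2 = 5.81^2 = 33.76.
g * b^2 = 9.81 * 7.6^2 = 9.81 * 57.76 = 566.63.
Q^2 / (g*b^2) = 33.76 / 566.63 = 0.0596.
yc = 0.0596^(1/3) = 0.3906 m.

0.3906


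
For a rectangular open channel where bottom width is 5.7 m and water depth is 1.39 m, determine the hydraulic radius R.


For a rectangular section:
Flow area A = b * y = 5.7 * 1.39 = 7.92 m^2.
Wetted perimeter P = b + 2y = 5.7 + 2*1.39 = 8.48 m.
Hydraulic radius R = A/P = 7.92 / 8.48 = 0.9343 m.

0.9343


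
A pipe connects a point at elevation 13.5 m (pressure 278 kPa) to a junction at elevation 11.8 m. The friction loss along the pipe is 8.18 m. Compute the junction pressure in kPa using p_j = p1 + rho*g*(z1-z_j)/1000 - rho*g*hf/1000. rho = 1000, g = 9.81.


Junction pressure: p_j = p1 + rho*g*(z1 - z_j)/1000 - rho*g*hf/1000.
Elevation term = 1000*9.81*(13.5 - 11.8)/1000 = 16.677 kPa.
Friction term = 1000*9.81*8.18/1000 = 80.246 kPa.
p_j = 278 + 16.677 - 80.246 = 214.43 kPa.

214.43


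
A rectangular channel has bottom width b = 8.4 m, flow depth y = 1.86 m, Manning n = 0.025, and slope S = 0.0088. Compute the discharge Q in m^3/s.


For a rectangular channel, the cross-sectional area A = b * y = 8.4 * 1.86 = 15.62 m^2.
The wetted perimeter P = b + 2y = 8.4 + 2*1.86 = 12.12 m.
Hydraulic radius R = A/P = 15.62/12.12 = 1.2891 m.
Velocity V = (1/n)*R^(2/3)*S^(1/2) = (1/0.025)*1.2891^(2/3)*0.0088^(1/2) = 4.4445 m/s.
Discharge Q = A * V = 15.62 * 4.4445 = 69.442 m^3/s.

69.442


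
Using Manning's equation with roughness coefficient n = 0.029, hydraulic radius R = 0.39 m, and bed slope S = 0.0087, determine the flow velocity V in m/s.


Manning's equation gives V = (1/n) * R^(2/3) * S^(1/2).
First, compute R^(2/3) = 0.39^(2/3) = 0.5338.
Next, S^(1/2) = 0.0087^(1/2) = 0.093274.
Then 1/n = 1/0.029 = 34.48.
V = 34.48 * 0.5338 * 0.093274 = 1.7169 m/s.

1.7169


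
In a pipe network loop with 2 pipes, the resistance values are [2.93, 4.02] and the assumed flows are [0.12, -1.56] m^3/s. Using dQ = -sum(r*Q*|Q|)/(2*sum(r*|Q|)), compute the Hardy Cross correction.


Numerator terms (r*Q*|Q|): 2.93*0.12*|0.12| = 0.0422; 4.02*-1.56*|-1.56| = -9.7831.
Sum of numerator = -9.7409.
Denominator terms (r*|Q|): 2.93*|0.12| = 0.3516; 4.02*|-1.56| = 6.2712.
2 * sum of denominator = 2 * 6.6228 = 13.2456.
dQ = --9.7409 / 13.2456 = 0.7354 m^3/s.

0.7354


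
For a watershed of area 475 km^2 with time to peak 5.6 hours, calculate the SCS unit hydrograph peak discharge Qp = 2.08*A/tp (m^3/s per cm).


SCS formula: Qp = 2.08 * A / tp.
Qp = 2.08 * 475 / 5.6
   = 988.0 / 5.6
   = 176.43 m^3/s per cm.

176.43


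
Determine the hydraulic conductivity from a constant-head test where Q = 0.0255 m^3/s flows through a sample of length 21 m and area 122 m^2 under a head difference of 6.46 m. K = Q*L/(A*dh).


From K = Q*L / (A*dh):
Numerator: Q*L = 0.0255 * 21 = 0.5355.
Denominator: A*dh = 122 * 6.46 = 788.12.
K = 0.5355 / 788.12 = 0.000679 m/s.

0.000679


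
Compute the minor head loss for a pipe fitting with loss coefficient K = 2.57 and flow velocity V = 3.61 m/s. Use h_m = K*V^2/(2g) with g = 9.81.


Minor loss formula: h_m = K * V^2/(2g).
V^2 = 3.61^2 = 13.0321.
V^2/(2g) = 13.0321 / 19.62 = 0.6642 m.
h_m = 2.57 * 0.6642 = 1.7071 m.

1.7071


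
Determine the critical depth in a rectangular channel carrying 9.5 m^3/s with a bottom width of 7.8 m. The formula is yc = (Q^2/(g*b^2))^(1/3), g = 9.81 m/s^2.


Using yc = (Q^2 / (g * b^2))^(1/3):
Q^2 = 9.5^2 = 90.25.
g * b^2 = 9.81 * 7.8^2 = 9.81 * 60.84 = 596.84.
Q^2 / (g*b^2) = 90.25 / 596.84 = 0.1512.
yc = 0.1512^(1/3) = 0.5328 m.

0.5328


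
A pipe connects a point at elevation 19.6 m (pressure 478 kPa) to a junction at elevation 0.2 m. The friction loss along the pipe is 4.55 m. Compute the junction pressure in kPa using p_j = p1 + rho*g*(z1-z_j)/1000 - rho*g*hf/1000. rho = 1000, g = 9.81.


Junction pressure: p_j = p1 + rho*g*(z1 - z_j)/1000 - rho*g*hf/1000.
Elevation term = 1000*9.81*(19.6 - 0.2)/1000 = 190.314 kPa.
Friction term = 1000*9.81*4.55/1000 = 44.636 kPa.
p_j = 478 + 190.314 - 44.636 = 623.68 kPa.

623.68


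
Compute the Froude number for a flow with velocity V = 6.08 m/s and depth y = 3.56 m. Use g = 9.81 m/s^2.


The Froude number is defined as Fr = V / sqrt(g*y).
g*y = 9.81 * 3.56 = 34.9236.
sqrt(g*y) = sqrt(34.9236) = 5.9096.
Fr = 6.08 / 5.9096 = 1.0288.

1.0288


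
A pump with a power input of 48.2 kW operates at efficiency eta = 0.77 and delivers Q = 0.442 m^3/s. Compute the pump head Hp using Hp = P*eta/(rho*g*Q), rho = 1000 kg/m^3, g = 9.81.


Pump head formula: Hp = P * eta / (rho * g * Q).
Numerator: P * eta = 48.2 * 1000 * 0.77 = 37114.0 W.
Denominator: rho * g * Q = 1000 * 9.81 * 0.442 = 4336.02.
Hp = 37114.0 / 4336.02 = 8.56 m.

8.56


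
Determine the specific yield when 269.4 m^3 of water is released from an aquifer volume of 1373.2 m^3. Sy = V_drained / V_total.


Specific yield Sy = Volume drained / Total volume.
Sy = 269.4 / 1373.2
   = 0.1962.

0.1962


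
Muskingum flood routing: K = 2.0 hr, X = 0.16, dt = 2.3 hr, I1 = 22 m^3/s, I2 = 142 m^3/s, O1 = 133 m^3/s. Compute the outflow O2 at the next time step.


Muskingum coefficients:
denom = 2*K*(1-X) + dt = 2*2.0*(1-0.16) + 2.3 = 5.66.
C0 = (dt - 2*K*X)/denom = (2.3 - 2*2.0*0.16)/5.66 = 0.2933.
C1 = (dt + 2*K*X)/denom = (2.3 + 2*2.0*0.16)/5.66 = 0.5194.
C2 = (2*K*(1-X) - dt)/denom = 0.1873.
O2 = C0*I2 + C1*I1 + C2*O1
   = 0.2933*142 + 0.5194*22 + 0.1873*133
   = 77.98 m^3/s.

77.98


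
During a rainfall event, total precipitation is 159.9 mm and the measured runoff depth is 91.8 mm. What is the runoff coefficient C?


The runoff coefficient C = runoff depth / rainfall depth.
C = 91.8 / 159.9
  = 0.5741.

0.5741


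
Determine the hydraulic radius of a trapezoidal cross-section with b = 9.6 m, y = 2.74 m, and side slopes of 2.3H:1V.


For a trapezoidal section with side slope z:
A = (b + z*y)*y = (9.6 + 2.3*2.74)*2.74 = 43.571 m^2.
P = b + 2*y*sqrt(1 + z^2) = 9.6 + 2*2.74*sqrt(1 + 2.3^2) = 23.344 m.
R = A/P = 43.571 / 23.344 = 1.8665 m.

1.8665


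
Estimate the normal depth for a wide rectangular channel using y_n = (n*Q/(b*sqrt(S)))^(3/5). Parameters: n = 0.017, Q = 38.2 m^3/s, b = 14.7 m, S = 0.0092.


We use the wide-channel approximation y_n = (n*Q/(b*sqrt(S)))^(3/5).
sqrt(S) = sqrt(0.0092) = 0.095917.
Numerator: n*Q = 0.017 * 38.2 = 0.6494.
Denominator: b*sqrt(S) = 14.7 * 0.095917 = 1.40998.
arg = 0.4606.
y_n = 0.4606^(3/5) = 0.628 m.

0.628


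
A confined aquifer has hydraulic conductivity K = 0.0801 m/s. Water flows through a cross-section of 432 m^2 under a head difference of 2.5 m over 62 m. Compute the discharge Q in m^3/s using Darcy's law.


Darcy's law: Q = K * A * i, where i = dh/L.
Hydraulic gradient i = 2.5 / 62 = 0.040323.
Q = 0.0801 * 432 * 0.040323
  = 1.3953 m^3/s.

1.3953


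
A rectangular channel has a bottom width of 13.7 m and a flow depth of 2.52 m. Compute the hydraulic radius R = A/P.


For a rectangular section:
Flow area A = b * y = 13.7 * 2.52 = 34.52 m^2.
Wetted perimeter P = b + 2y = 13.7 + 2*2.52 = 18.74 m.
Hydraulic radius R = A/P = 34.52 / 18.74 = 1.8423 m.

1.8423


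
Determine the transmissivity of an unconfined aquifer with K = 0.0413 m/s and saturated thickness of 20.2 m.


Transmissivity is defined as T = K * h.
T = 0.0413 * 20.2
  = 0.8343 m^2/s.

0.8343


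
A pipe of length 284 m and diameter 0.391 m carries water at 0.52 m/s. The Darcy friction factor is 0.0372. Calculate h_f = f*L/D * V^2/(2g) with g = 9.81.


Darcy-Weisbach equation: h_f = f * (L/D) * V^2/(2g).
f * L/D = 0.0372 * 284/0.391 = 27.0199.
V^2/(2g) = 0.52^2 / (2*9.81) = 0.2704 / 19.62 = 0.0138 m.
h_f = 27.0199 * 0.0138 = 0.372 m.

0.372


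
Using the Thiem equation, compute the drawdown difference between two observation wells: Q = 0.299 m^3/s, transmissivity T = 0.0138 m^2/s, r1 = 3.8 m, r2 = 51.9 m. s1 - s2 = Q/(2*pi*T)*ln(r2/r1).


Thiem equation: s1 - s2 = Q/(2*pi*T) * ln(r2/r1).
ln(r2/r1) = ln(51.9/3.8) = 2.6143.
Q/(2*pi*T) = 0.299 / (2*pi*0.0138) = 0.299 / 0.0867 = 3.4484.
s1 - s2 = 3.4484 * 2.6143 = 9.0151 m.

9.0151


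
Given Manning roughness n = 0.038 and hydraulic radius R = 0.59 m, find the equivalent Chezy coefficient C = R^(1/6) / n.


The Chezy coefficient relates to Manning's n through C = R^(1/6) / n.
R^(1/6) = 0.59^(1/6) = 0.915817.
C = 0.915817 / 0.038 = 24.1 m^(1/2)/s.

24.1


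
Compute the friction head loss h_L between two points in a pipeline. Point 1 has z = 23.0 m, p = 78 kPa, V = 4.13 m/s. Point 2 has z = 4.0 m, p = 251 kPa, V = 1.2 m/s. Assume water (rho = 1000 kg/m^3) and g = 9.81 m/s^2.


Total head at each section: H = z + p/(rho*g) + V^2/(2g).
H1 = 23.0 + 78*1000/(1000*9.81) + 4.13^2/(2*9.81)
   = 23.0 + 7.951 + 0.8694
   = 31.82 m.
H2 = 4.0 + 251*1000/(1000*9.81) + 1.2^2/(2*9.81)
   = 4.0 + 25.586 + 0.0734
   = 29.66 m.
h_L = H1 - H2 = 31.82 - 29.66 = 2.161 m.

2.161


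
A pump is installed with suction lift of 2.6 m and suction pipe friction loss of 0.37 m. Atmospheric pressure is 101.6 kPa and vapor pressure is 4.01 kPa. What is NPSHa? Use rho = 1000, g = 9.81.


NPSHa = p_atm/(rho*g) - z_s - hf_s - p_vap/(rho*g).
p_atm/(rho*g) = 101.6*1000 / (1000*9.81) = 10.357 m.
p_vap/(rho*g) = 4.01*1000 / (1000*9.81) = 0.409 m.
NPSHa = 10.357 - 2.6 - 0.37 - 0.409
      = 6.98 m.

6.98


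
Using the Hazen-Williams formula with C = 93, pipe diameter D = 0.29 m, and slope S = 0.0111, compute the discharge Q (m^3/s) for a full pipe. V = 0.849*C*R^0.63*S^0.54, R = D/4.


For a full circular pipe, R = D/4 = 0.29/4 = 0.0725 m.
V = 0.849 * 93 * 0.0725^0.63 * 0.0111^0.54
  = 0.849 * 93 * 0.191431 * 0.087998
  = 1.3301 m/s.
Pipe area A = pi*D^2/4 = pi*0.29^2/4 = 0.0661 m^2.
Q = A * V = 0.0661 * 1.3301 = 0.0879 m^3/s.

0.0879


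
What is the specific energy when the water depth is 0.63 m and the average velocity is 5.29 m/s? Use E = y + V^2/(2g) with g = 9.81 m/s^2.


Specific energy E = y + V^2/(2g).
Velocity head = V^2/(2g) = 5.29^2 / (2*9.81) = 27.9841 / 19.62 = 1.4263 m.
E = 0.63 + 1.4263 = 2.0563 m.

2.0563


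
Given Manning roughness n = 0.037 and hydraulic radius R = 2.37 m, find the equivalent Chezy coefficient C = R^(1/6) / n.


The Chezy coefficient relates to Manning's n through C = R^(1/6) / n.
R^(1/6) = 2.37^(1/6) = 1.15467.
C = 1.15467 / 0.037 = 31.21 m^(1/2)/s.

31.21


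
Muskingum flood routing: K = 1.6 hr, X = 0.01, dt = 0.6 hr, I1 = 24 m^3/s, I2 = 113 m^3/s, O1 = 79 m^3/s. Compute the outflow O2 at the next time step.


Muskingum coefficients:
denom = 2*K*(1-X) + dt = 2*1.6*(1-0.01) + 0.6 = 3.768.
C0 = (dt - 2*K*X)/denom = (0.6 - 2*1.6*0.01)/3.768 = 0.1507.
C1 = (dt + 2*K*X)/denom = (0.6 + 2*1.6*0.01)/3.768 = 0.1677.
C2 = (2*K*(1-X) - dt)/denom = 0.6815.
O2 = C0*I2 + C1*I1 + C2*O1
   = 0.1507*113 + 0.1677*24 + 0.6815*79
   = 74.9 m^3/s.

74.9


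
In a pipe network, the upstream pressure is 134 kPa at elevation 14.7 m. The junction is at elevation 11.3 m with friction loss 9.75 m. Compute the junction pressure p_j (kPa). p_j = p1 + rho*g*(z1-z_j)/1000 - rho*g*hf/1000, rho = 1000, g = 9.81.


Junction pressure: p_j = p1 + rho*g*(z1 - z_j)/1000 - rho*g*hf/1000.
Elevation term = 1000*9.81*(14.7 - 11.3)/1000 = 33.354 kPa.
Friction term = 1000*9.81*9.75/1000 = 95.647 kPa.
p_j = 134 + 33.354 - 95.647 = 71.71 kPa.

71.71


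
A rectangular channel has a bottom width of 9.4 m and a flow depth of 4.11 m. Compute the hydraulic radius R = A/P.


For a rectangular section:
Flow area A = b * y = 9.4 * 4.11 = 38.63 m^2.
Wetted perimeter P = b + 2y = 9.4 + 2*4.11 = 17.62 m.
Hydraulic radius R = A/P = 38.63 / 17.62 = 2.1926 m.

2.1926


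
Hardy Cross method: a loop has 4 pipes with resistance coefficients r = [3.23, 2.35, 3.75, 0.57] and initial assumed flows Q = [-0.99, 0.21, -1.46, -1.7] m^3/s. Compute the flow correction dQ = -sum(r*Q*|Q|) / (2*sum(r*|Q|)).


Numerator terms (r*Q*|Q|): 3.23*-0.99*|-0.99| = -3.1657; 2.35*0.21*|0.21| = 0.1036; 3.75*-1.46*|-1.46| = -7.9935; 0.57*-1.7*|-1.7| = -1.6473.
Sum of numerator = -12.7029.
Denominator terms (r*|Q|): 3.23*|-0.99| = 3.1977; 2.35*|0.21| = 0.4935; 3.75*|-1.46| = 5.475; 0.57*|-1.7| = 0.969.
2 * sum of denominator = 2 * 10.1352 = 20.2704.
dQ = --12.7029 / 20.2704 = 0.6267 m^3/s.

0.6267


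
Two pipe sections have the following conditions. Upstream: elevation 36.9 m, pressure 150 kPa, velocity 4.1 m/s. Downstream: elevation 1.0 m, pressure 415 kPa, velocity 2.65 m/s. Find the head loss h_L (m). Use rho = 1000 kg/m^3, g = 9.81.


Total head at each section: H = z + p/(rho*g) + V^2/(2g).
H1 = 36.9 + 150*1000/(1000*9.81) + 4.1^2/(2*9.81)
   = 36.9 + 15.291 + 0.8568
   = 53.047 m.
H2 = 1.0 + 415*1000/(1000*9.81) + 2.65^2/(2*9.81)
   = 1.0 + 42.304 + 0.3579
   = 43.662 m.
h_L = H1 - H2 = 53.047 - 43.662 = 9.386 m.

9.386


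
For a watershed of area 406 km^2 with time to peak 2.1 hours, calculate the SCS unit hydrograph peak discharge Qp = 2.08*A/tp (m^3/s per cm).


SCS formula: Qp = 2.08 * A / tp.
Qp = 2.08 * 406 / 2.1
   = 844.48 / 2.1
   = 402.13 m^3/s per cm.

402.13


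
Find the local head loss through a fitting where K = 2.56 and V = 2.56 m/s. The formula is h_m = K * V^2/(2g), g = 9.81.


Minor loss formula: h_m = K * V^2/(2g).
V^2 = 2.56^2 = 6.5536.
V^2/(2g) = 6.5536 / 19.62 = 0.334 m.
h_m = 2.56 * 0.334 = 0.8551 m.

0.8551


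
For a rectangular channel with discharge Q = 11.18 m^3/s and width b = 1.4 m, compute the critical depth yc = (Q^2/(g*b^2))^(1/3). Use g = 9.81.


Using yc = (Q^2 / (g * b^2))^(1/3):
Q^2 = 11.18^2 = 124.99.
g * b^2 = 9.81 * 1.4^2 = 9.81 * 1.96 = 19.23.
Q^2 / (g*b^2) = 124.99 / 19.23 = 6.4997.
yc = 6.4997^(1/3) = 1.8663 m.

1.8663


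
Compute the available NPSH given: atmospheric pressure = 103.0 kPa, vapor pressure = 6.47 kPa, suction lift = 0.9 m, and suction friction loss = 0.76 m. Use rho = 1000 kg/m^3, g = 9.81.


NPSHa = p_atm/(rho*g) - z_s - hf_s - p_vap/(rho*g).
p_atm/(rho*g) = 103.0*1000 / (1000*9.81) = 10.499 m.
p_vap/(rho*g) = 6.47*1000 / (1000*9.81) = 0.66 m.
NPSHa = 10.499 - 0.9 - 0.76 - 0.66
      = 8.18 m.

8.18


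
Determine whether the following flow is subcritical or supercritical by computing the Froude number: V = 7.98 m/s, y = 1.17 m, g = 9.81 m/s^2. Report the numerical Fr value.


The Froude number is defined as Fr = V / sqrt(g*y).
g*y = 9.81 * 1.17 = 11.4777.
sqrt(g*y) = sqrt(11.4777) = 3.3879.
Fr = 7.98 / 3.3879 = 2.3555.
Since Fr > 1, the flow is supercritical.

2.3555


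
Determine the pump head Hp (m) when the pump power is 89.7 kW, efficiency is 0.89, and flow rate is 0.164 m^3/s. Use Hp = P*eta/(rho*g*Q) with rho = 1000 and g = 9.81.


Pump head formula: Hp = P * eta / (rho * g * Q).
Numerator: P * eta = 89.7 * 1000 * 0.89 = 79833.0 W.
Denominator: rho * g * Q = 1000 * 9.81 * 0.164 = 1608.84.
Hp = 79833.0 / 1608.84 = 49.62 m.

49.62


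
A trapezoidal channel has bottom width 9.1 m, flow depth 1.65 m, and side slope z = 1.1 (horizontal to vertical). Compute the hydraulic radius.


For a trapezoidal section with side slope z:
A = (b + z*y)*y = (9.1 + 1.1*1.65)*1.65 = 18.01 m^2.
P = b + 2*y*sqrt(1 + z^2) = 9.1 + 2*1.65*sqrt(1 + 1.1^2) = 14.006 m.
R = A/P = 18.01 / 14.006 = 1.2859 m.

1.2859


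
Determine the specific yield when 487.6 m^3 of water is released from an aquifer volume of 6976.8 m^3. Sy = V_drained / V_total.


Specific yield Sy = Volume drained / Total volume.
Sy = 487.6 / 6976.8
   = 0.0699.

0.0699


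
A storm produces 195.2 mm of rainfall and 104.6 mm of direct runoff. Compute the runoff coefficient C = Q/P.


The runoff coefficient C = runoff depth / rainfall depth.
C = 104.6 / 195.2
  = 0.5359.

0.5359


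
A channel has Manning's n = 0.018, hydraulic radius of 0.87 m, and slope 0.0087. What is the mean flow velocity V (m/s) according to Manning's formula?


Manning's equation gives V = (1/n) * R^(2/3) * S^(1/2).
First, compute R^(2/3) = 0.87^(2/3) = 0.9113.
Next, S^(1/2) = 0.0087^(1/2) = 0.093274.
Then 1/n = 1/0.018 = 55.56.
V = 55.56 * 0.9113 * 0.093274 = 4.7224 m/s.

4.7224


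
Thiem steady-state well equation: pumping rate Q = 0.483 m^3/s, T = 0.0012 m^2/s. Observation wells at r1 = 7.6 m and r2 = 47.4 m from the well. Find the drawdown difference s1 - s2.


Thiem equation: s1 - s2 = Q/(2*pi*T) * ln(r2/r1).
ln(r2/r1) = ln(47.4/7.6) = 1.8305.
Q/(2*pi*T) = 0.483 / (2*pi*0.0012) = 0.483 / 0.0075 = 64.0599.
s1 - s2 = 64.0599 * 1.8305 = 117.2599 m.

117.2599


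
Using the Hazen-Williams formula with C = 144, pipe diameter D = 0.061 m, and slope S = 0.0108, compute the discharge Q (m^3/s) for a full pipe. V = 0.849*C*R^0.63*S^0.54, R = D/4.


For a full circular pipe, R = D/4 = 0.061/4 = 0.0152 m.
V = 0.849 * 144 * 0.0152^0.63 * 0.0108^0.54
  = 0.849 * 144 * 0.07169 * 0.086706
  = 0.7599 m/s.
Pipe area A = pi*D^2/4 = pi*0.061^2/4 = 0.0029 m^2.
Q = A * V = 0.0029 * 0.7599 = 0.0022 m^3/s.

0.0022


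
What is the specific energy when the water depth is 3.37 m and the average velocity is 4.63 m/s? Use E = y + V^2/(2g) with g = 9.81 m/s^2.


Specific energy E = y + V^2/(2g).
Velocity head = V^2/(2g) = 4.63^2 / (2*9.81) = 21.4369 / 19.62 = 1.0926 m.
E = 3.37 + 1.0926 = 4.4626 m.

4.4626


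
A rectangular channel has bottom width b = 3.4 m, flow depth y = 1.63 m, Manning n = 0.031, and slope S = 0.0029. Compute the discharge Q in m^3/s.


For a rectangular channel, the cross-sectional area A = b * y = 3.4 * 1.63 = 5.54 m^2.
The wetted perimeter P = b + 2y = 3.4 + 2*1.63 = 6.66 m.
Hydraulic radius R = A/P = 5.54/6.66 = 0.8321 m.
Velocity V = (1/n)*R^(2/3)*S^(1/2) = (1/0.031)*0.8321^(2/3)*0.0029^(1/2) = 1.5369 m/s.
Discharge Q = A * V = 5.54 * 1.5369 = 8.517 m^3/s.

8.517


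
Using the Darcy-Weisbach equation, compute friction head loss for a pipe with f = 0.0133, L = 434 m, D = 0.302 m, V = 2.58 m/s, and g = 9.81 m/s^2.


Darcy-Weisbach equation: h_f = f * (L/D) * V^2/(2g).
f * L/D = 0.0133 * 434/0.302 = 19.1132.
V^2/(2g) = 2.58^2 / (2*9.81) = 6.6564 / 19.62 = 0.3393 m.
h_f = 19.1132 * 0.3393 = 6.484 m.

6.484


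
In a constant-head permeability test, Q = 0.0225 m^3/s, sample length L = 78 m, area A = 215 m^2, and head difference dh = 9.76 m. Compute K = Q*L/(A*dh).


From K = Q*L / (A*dh):
Numerator: Q*L = 0.0225 * 78 = 1.755.
Denominator: A*dh = 215 * 9.76 = 2098.4.
K = 1.755 / 2098.4 = 0.000836 m/s.

0.000836


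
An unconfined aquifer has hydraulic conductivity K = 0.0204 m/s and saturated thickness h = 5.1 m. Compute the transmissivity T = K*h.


Transmissivity is defined as T = K * h.
T = 0.0204 * 5.1
  = 0.104 m^2/s.

0.104


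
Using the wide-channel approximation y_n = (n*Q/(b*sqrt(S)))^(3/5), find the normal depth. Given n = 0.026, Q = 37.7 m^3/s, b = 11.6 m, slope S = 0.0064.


We use the wide-channel approximation y_n = (n*Q/(b*sqrt(S)))^(3/5).
sqrt(S) = sqrt(0.0064) = 0.08.
Numerator: n*Q = 0.026 * 37.7 = 0.9802.
Denominator: b*sqrt(S) = 11.6 * 0.08 = 0.928.
arg = 1.0563.
y_n = 1.0563^(3/5) = 1.0334 m.

1.0334


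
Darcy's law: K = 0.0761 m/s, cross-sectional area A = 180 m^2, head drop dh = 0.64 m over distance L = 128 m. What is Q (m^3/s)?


Darcy's law: Q = K * A * i, where i = dh/L.
Hydraulic gradient i = 0.64 / 128 = 0.005.
Q = 0.0761 * 180 * 0.005
  = 0.0685 m^3/s.

0.0685


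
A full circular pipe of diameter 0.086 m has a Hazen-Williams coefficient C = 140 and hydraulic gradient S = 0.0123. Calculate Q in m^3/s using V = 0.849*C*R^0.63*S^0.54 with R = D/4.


For a full circular pipe, R = D/4 = 0.086/4 = 0.0215 m.
V = 0.849 * 140 * 0.0215^0.63 * 0.0123^0.54
  = 0.849 * 140 * 0.089009 * 0.093014
  = 0.9841 m/s.
Pipe area A = pi*D^2/4 = pi*0.086^2/4 = 0.0058 m^2.
Q = A * V = 0.0058 * 0.9841 = 0.0057 m^3/s.

0.0057


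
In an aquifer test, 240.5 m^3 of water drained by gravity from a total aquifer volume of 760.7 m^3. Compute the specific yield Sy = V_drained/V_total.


Specific yield Sy = Volume drained / Total volume.
Sy = 240.5 / 760.7
   = 0.3162.

0.3162


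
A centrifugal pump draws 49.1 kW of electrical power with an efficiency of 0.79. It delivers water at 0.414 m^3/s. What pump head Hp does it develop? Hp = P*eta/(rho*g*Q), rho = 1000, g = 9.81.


Pump head formula: Hp = P * eta / (rho * g * Q).
Numerator: P * eta = 49.1 * 1000 * 0.79 = 38789.0 W.
Denominator: rho * g * Q = 1000 * 9.81 * 0.414 = 4061.34.
Hp = 38789.0 / 4061.34 = 9.55 m.

9.55


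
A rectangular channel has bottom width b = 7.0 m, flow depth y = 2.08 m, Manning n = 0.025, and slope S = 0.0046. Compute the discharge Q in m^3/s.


For a rectangular channel, the cross-sectional area A = b * y = 7.0 * 2.08 = 14.56 m^2.
The wetted perimeter P = b + 2y = 7.0 + 2*2.08 = 11.16 m.
Hydraulic radius R = A/P = 14.56/11.16 = 1.3047 m.
Velocity V = (1/n)*R^(2/3)*S^(1/2) = (1/0.025)*1.3047^(2/3)*0.0046^(1/2) = 3.2392 m/s.
Discharge Q = A * V = 14.56 * 3.2392 = 47.163 m^3/s.

47.163


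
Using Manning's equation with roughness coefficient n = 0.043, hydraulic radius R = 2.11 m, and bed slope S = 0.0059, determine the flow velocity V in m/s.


Manning's equation gives V = (1/n) * R^(2/3) * S^(1/2).
First, compute R^(2/3) = 2.11^(2/3) = 1.6451.
Next, S^(1/2) = 0.0059^(1/2) = 0.076811.
Then 1/n = 1/0.043 = 23.26.
V = 23.26 * 1.6451 * 0.076811 = 2.9386 m/s.

2.9386


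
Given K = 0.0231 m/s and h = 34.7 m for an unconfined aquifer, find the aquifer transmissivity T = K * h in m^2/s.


Transmissivity is defined as T = K * h.
T = 0.0231 * 34.7
  = 0.8016 m^2/s.

0.8016


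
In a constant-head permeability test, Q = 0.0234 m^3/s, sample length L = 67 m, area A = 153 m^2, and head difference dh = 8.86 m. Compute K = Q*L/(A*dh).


From K = Q*L / (A*dh):
Numerator: Q*L = 0.0234 * 67 = 1.5678.
Denominator: A*dh = 153 * 8.86 = 1355.58.
K = 1.5678 / 1355.58 = 0.001157 m/s.

0.001157


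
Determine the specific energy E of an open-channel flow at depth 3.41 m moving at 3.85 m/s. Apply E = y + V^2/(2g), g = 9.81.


Specific energy E = y + V^2/(2g).
Velocity head = V^2/(2g) = 3.85^2 / (2*9.81) = 14.8225 / 19.62 = 0.7555 m.
E = 3.41 + 0.7555 = 4.1655 m.

4.1655


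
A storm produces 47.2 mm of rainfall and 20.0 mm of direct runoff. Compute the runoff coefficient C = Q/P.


The runoff coefficient C = runoff depth / rainfall depth.
C = 20.0 / 47.2
  = 0.4237.

0.4237


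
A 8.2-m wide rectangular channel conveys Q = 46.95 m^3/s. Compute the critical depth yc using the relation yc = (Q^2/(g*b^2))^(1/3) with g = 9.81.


Using yc = (Q^2 / (g * b^2))^(1/3):
Q^2 = 46.95^2 = 2204.3.
g * b^2 = 9.81 * 8.2^2 = 9.81 * 67.24 = 659.62.
Q^2 / (g*b^2) = 2204.3 / 659.62 = 3.3418.
yc = 3.3418^(1/3) = 1.4951 m.

1.4951


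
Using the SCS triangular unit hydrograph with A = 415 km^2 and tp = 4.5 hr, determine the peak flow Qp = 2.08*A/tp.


SCS formula: Qp = 2.08 * A / tp.
Qp = 2.08 * 415 / 4.5
   = 863.2 / 4.5
   = 191.82 m^3/s per cm.

191.82


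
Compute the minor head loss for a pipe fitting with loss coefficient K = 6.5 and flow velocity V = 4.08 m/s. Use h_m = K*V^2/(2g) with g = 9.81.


Minor loss formula: h_m = K * V^2/(2g).
V^2 = 4.08^2 = 16.6464.
V^2/(2g) = 16.6464 / 19.62 = 0.8484 m.
h_m = 6.5 * 0.8484 = 5.5149 m.

5.5149


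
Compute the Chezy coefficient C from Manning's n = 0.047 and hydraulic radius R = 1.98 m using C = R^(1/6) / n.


The Chezy coefficient relates to Manning's n through C = R^(1/6) / n.
R^(1/6) = 1.98^(1/6) = 1.120583.
C = 1.120583 / 0.047 = 23.84 m^(1/2)/s.

23.84


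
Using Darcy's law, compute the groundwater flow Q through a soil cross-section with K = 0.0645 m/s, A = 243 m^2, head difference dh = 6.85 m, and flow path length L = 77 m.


Darcy's law: Q = K * A * i, where i = dh/L.
Hydraulic gradient i = 6.85 / 77 = 0.088961.
Q = 0.0645 * 243 * 0.088961
  = 1.3943 m^3/s.

1.3943


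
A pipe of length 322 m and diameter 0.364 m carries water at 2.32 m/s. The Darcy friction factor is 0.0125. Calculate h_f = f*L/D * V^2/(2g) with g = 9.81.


Darcy-Weisbach equation: h_f = f * (L/D) * V^2/(2g).
f * L/D = 0.0125 * 322/0.364 = 11.0577.
V^2/(2g) = 2.32^2 / (2*9.81) = 5.3824 / 19.62 = 0.2743 m.
h_f = 11.0577 * 0.2743 = 3.033 m.

3.033


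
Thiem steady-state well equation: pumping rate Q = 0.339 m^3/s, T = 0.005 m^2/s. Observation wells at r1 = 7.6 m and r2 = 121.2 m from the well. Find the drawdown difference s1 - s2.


Thiem equation: s1 - s2 = Q/(2*pi*T) * ln(r2/r1).
ln(r2/r1) = ln(121.2/7.6) = 2.7693.
Q/(2*pi*T) = 0.339 / (2*pi*0.005) = 0.339 / 0.0314 = 10.7907.
s1 - s2 = 10.7907 * 2.7693 = 29.8826 m.

29.8826


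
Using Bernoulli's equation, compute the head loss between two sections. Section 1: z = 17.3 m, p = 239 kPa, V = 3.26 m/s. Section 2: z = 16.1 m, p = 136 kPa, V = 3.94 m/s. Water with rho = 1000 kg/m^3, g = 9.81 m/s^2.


Total head at each section: H = z + p/(rho*g) + V^2/(2g).
H1 = 17.3 + 239*1000/(1000*9.81) + 3.26^2/(2*9.81)
   = 17.3 + 24.363 + 0.5417
   = 42.205 m.
H2 = 16.1 + 136*1000/(1000*9.81) + 3.94^2/(2*9.81)
   = 16.1 + 13.863 + 0.7912
   = 30.755 m.
h_L = H1 - H2 = 42.205 - 30.755 = 11.45 m.

11.45


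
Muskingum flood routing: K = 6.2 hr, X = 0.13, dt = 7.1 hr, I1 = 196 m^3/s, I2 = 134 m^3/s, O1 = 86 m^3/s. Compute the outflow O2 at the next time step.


Muskingum coefficients:
denom = 2*K*(1-X) + dt = 2*6.2*(1-0.13) + 7.1 = 17.888.
C0 = (dt - 2*K*X)/denom = (7.1 - 2*6.2*0.13)/17.888 = 0.3068.
C1 = (dt + 2*K*X)/denom = (7.1 + 2*6.2*0.13)/17.888 = 0.487.
C2 = (2*K*(1-X) - dt)/denom = 0.2062.
O2 = C0*I2 + C1*I1 + C2*O1
   = 0.3068*134 + 0.487*196 + 0.2062*86
   = 154.3 m^3/s.

154.3


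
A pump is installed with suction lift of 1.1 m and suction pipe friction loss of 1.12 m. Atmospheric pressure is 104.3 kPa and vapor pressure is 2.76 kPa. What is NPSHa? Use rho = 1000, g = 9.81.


NPSHa = p_atm/(rho*g) - z_s - hf_s - p_vap/(rho*g).
p_atm/(rho*g) = 104.3*1000 / (1000*9.81) = 10.632 m.
p_vap/(rho*g) = 2.76*1000 / (1000*9.81) = 0.281 m.
NPSHa = 10.632 - 1.1 - 1.12 - 0.281
      = 8.13 m.

8.13


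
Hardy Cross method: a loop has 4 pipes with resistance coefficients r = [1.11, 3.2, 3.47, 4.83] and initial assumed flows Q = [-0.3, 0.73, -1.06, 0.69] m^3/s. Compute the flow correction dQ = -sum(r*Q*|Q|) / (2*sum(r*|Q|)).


Numerator terms (r*Q*|Q|): 1.11*-0.3*|-0.3| = -0.0999; 3.2*0.73*|0.73| = 1.7053; 3.47*-1.06*|-1.06| = -3.8989; 4.83*0.69*|0.69| = 2.2996.
Sum of numerator = 0.0061.
Denominator terms (r*|Q|): 1.11*|-0.3| = 0.333; 3.2*|0.73| = 2.336; 3.47*|-1.06| = 3.6782; 4.83*|0.69| = 3.3327.
2 * sum of denominator = 2 * 9.6799 = 19.3598.
dQ = -0.0061 / 19.3598 = -0.0003 m^3/s.

-0.0003


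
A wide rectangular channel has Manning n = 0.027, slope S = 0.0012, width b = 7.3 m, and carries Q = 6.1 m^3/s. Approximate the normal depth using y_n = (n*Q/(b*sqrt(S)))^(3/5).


We use the wide-channel approximation y_n = (n*Q/(b*sqrt(S)))^(3/5).
sqrt(S) = sqrt(0.0012) = 0.034641.
Numerator: n*Q = 0.027 * 6.1 = 0.1647.
Denominator: b*sqrt(S) = 7.3 * 0.034641 = 0.252879.
arg = 0.6513.
y_n = 0.6513^(3/5) = 0.7732 m.

0.7732


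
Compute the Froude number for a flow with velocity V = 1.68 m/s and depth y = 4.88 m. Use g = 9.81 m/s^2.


The Froude number is defined as Fr = V / sqrt(g*y).
g*y = 9.81 * 4.88 = 47.8728.
sqrt(g*y) = sqrt(47.8728) = 6.919.
Fr = 1.68 / 6.919 = 0.2428.

0.2428


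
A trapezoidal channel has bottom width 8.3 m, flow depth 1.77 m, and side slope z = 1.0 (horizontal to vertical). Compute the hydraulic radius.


For a trapezoidal section with side slope z:
A = (b + z*y)*y = (8.3 + 1.0*1.77)*1.77 = 17.824 m^2.
P = b + 2*y*sqrt(1 + z^2) = 8.3 + 2*1.77*sqrt(1 + 1.0^2) = 13.306 m.
R = A/P = 17.824 / 13.306 = 1.3395 m.

1.3395


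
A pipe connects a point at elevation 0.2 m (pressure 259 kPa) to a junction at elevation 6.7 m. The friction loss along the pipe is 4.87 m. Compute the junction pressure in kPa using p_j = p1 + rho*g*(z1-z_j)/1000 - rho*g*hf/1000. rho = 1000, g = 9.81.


Junction pressure: p_j = p1 + rho*g*(z1 - z_j)/1000 - rho*g*hf/1000.
Elevation term = 1000*9.81*(0.2 - 6.7)/1000 = -63.765 kPa.
Friction term = 1000*9.81*4.87/1000 = 47.775 kPa.
p_j = 259 + -63.765 - 47.775 = 147.46 kPa.

147.46


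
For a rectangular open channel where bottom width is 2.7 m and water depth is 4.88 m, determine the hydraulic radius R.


For a rectangular section:
Flow area A = b * y = 2.7 * 4.88 = 13.18 m^2.
Wetted perimeter P = b + 2y = 2.7 + 2*4.88 = 12.46 m.
Hydraulic radius R = A/P = 13.18 / 12.46 = 1.0575 m.

1.0575


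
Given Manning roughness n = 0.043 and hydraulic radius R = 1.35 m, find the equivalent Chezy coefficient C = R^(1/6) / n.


The Chezy coefficient relates to Manning's n through C = R^(1/6) / n.
R^(1/6) = 1.35^(1/6) = 1.051289.
C = 1.051289 / 0.043 = 24.45 m^(1/2)/s.

24.45


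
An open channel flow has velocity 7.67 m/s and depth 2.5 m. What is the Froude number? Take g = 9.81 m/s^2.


The Froude number is defined as Fr = V / sqrt(g*y).
g*y = 9.81 * 2.5 = 24.525.
sqrt(g*y) = sqrt(24.525) = 4.9523.
Fr = 7.67 / 4.9523 = 1.5488.

1.5488


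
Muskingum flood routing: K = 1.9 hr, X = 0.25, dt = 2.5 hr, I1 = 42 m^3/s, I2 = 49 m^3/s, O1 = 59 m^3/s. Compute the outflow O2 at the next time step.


Muskingum coefficients:
denom = 2*K*(1-X) + dt = 2*1.9*(1-0.25) + 2.5 = 5.35.
C0 = (dt - 2*K*X)/denom = (2.5 - 2*1.9*0.25)/5.35 = 0.2897.
C1 = (dt + 2*K*X)/denom = (2.5 + 2*1.9*0.25)/5.35 = 0.6449.
C2 = (2*K*(1-X) - dt)/denom = 0.0654.
O2 = C0*I2 + C1*I1 + C2*O1
   = 0.2897*49 + 0.6449*42 + 0.0654*59
   = 45.14 m^3/s.

45.14


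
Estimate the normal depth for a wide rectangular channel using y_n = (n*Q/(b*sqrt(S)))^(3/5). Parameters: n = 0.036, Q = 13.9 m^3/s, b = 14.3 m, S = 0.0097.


We use the wide-channel approximation y_n = (n*Q/(b*sqrt(S)))^(3/5).
sqrt(S) = sqrt(0.0097) = 0.098489.
Numerator: n*Q = 0.036 * 13.9 = 0.5004.
Denominator: b*sqrt(S) = 14.3 * 0.098489 = 1.408393.
arg = 0.3553.
y_n = 0.3553^(3/5) = 0.5375 m.

0.5375


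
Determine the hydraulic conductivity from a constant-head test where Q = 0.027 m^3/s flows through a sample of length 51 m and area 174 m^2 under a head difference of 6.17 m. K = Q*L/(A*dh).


From K = Q*L / (A*dh):
Numerator: Q*L = 0.027 * 51 = 1.377.
Denominator: A*dh = 174 * 6.17 = 1073.58.
K = 1.377 / 1073.58 = 0.001283 m/s.

0.001283


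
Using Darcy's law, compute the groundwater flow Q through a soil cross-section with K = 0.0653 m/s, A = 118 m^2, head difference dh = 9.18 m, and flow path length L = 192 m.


Darcy's law: Q = K * A * i, where i = dh/L.
Hydraulic gradient i = 9.18 / 192 = 0.047813.
Q = 0.0653 * 118 * 0.047813
  = 0.3684 m^3/s.

0.3684


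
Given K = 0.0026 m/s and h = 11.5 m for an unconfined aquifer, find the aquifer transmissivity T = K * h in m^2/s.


Transmissivity is defined as T = K * h.
T = 0.0026 * 11.5
  = 0.0299 m^2/s.

0.0299


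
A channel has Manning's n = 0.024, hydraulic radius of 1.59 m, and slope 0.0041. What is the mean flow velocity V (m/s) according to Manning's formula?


Manning's equation gives V = (1/n) * R^(2/3) * S^(1/2).
First, compute R^(2/3) = 1.59^(2/3) = 1.3623.
Next, S^(1/2) = 0.0041^(1/2) = 0.064031.
Then 1/n = 1/0.024 = 41.67.
V = 41.67 * 1.3623 * 0.064031 = 3.6345 m/s.

3.6345


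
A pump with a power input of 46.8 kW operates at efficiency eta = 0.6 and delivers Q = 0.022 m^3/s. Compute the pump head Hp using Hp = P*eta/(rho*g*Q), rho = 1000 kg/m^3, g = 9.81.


Pump head formula: Hp = P * eta / (rho * g * Q).
Numerator: P * eta = 46.8 * 1000 * 0.6 = 28080.0 W.
Denominator: rho * g * Q = 1000 * 9.81 * 0.022 = 215.82.
Hp = 28080.0 / 215.82 = 130.11 m.

130.11


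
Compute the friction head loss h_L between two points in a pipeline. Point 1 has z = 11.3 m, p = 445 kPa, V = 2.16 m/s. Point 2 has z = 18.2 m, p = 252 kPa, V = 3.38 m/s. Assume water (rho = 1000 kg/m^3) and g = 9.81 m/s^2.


Total head at each section: H = z + p/(rho*g) + V^2/(2g).
H1 = 11.3 + 445*1000/(1000*9.81) + 2.16^2/(2*9.81)
   = 11.3 + 45.362 + 0.2378
   = 56.9 m.
H2 = 18.2 + 252*1000/(1000*9.81) + 3.38^2/(2*9.81)
   = 18.2 + 25.688 + 0.5823
   = 44.47 m.
h_L = H1 - H2 = 56.9 - 44.47 = 12.429 m.

12.429


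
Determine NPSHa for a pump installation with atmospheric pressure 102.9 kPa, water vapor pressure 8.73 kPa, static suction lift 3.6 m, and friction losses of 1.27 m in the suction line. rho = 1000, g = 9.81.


NPSHa = p_atm/(rho*g) - z_s - hf_s - p_vap/(rho*g).
p_atm/(rho*g) = 102.9*1000 / (1000*9.81) = 10.489 m.
p_vap/(rho*g) = 8.73*1000 / (1000*9.81) = 0.89 m.
NPSHa = 10.489 - 3.6 - 1.27 - 0.89
      = 4.73 m.

4.73


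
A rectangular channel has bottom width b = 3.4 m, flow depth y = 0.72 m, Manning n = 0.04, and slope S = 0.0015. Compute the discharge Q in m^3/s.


For a rectangular channel, the cross-sectional area A = b * y = 3.4 * 0.72 = 2.45 m^2.
The wetted perimeter P = b + 2y = 3.4 + 2*0.72 = 4.84 m.
Hydraulic radius R = A/P = 2.45/4.84 = 0.5058 m.
Velocity V = (1/n)*R^(2/3)*S^(1/2) = (1/0.04)*0.5058^(2/3)*0.0015^(1/2) = 0.6147 m/s.
Discharge Q = A * V = 2.45 * 0.6147 = 1.505 m^3/s.

1.505
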